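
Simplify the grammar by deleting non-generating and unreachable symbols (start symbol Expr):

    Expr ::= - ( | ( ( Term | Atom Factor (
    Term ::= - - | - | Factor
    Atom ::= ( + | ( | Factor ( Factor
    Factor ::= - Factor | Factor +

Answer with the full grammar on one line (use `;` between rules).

Expr ::= - ( | ( ( Term; Term ::= - - | -

Generating nonterminals: {Atom, Expr, Term}.
Reachable from Expr after that: {Expr, Term}.
Removed useless symbols: {Atom, Factor} and every production mentioning them.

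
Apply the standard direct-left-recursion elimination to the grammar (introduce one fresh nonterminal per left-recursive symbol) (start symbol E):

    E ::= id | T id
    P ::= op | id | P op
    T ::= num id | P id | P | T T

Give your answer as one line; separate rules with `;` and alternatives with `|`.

E ::= id | T id; P ::= op P' | id P'; T ::= num id T' | P id T' | P T'; P' ::= op P' | ε; T' ::= T T' | ε

Directly left-recursive nonterminals: P, T.
For P: α = {op}, β = {op, id}. Rewrite as P → β P' and P' → α P' | ε.
For T: α = {T}, β = {num id, P id, P}. Rewrite as T → β T' and T' → α T' | ε.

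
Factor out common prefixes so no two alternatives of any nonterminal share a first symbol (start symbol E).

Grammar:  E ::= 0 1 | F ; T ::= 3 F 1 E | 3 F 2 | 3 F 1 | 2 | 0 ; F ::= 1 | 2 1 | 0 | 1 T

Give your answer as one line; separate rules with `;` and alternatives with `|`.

T has alternatives sharing prefix '3 F': factor to T → 3 F T' with T' → 1 E | 2 | 1.
F has alternatives sharing prefix '1': factor to F → 1 F' with F' → ε | T.
T' has alternatives sharing prefix '1': factor to T' → 1 T'' with T'' → E | ε.

E ::= 0 1 | F; T ::= 2 | 0 | 3 F T'; F ::= 2 1 | 0 | 1 F'; T' ::= 2 | 1 T''; F' ::= eps | T; T'' ::= E | eps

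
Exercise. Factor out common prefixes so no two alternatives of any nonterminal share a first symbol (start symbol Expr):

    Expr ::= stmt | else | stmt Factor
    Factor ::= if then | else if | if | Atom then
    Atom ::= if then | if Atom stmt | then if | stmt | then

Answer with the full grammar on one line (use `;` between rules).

Expr has alternatives sharing prefix 'stmt': factor to Expr → stmt Expr1 with Expr1 → ε | Factor.
Factor has alternatives sharing prefix 'if': factor to Factor → if Factor1 with Factor1 → then | ε.
Atom has alternatives sharing prefix 'if': factor to Atom → if Atom1 with Atom1 → then | Atom stmt.
Atom has alternatives sharing prefix 'then': factor to Atom → then Atom2 with Atom2 → if | ε.

Expr ::= else | stmt Expr1; Factor ::= else if | Atom then | if Factor1; Atom ::= stmt | if Atom1 | then Atom2; Expr1 ::= ε | Factor; Factor1 ::= then | ε; Atom1 ::= then | Atom stmt; Atom2 ::= if | ε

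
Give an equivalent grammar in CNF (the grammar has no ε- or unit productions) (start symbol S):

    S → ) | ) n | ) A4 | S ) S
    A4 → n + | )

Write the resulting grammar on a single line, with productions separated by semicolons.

Introduce a nonterminal for each terminal appearing in a rule of length ≥ 2: X1 → ), X2 → n, X3 → +.
Binarize each right-hand side of length ≥ 3 by chaining fresh nonterminals (Y1, Y2, …): affected rules were S → S X1 S.

S → ) | X1 X2 | X1 A4 | S Y1; A4 → X2 X3 | ); X1 → ); X2 → n; X3 → +; Y1 → X1 S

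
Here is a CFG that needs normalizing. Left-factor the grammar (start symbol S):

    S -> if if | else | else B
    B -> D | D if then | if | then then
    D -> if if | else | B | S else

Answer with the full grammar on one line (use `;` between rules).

S has alternatives sharing prefix 'else': factor to S → else S' with S' → ε | B.
B has alternatives sharing prefix 'D': factor to B → D B' with B' → ε | if then.

S -> if if | else S'; B -> if | then then | D B'; D -> if if | else | B | S else; S' -> ε | B; B' -> ε | if then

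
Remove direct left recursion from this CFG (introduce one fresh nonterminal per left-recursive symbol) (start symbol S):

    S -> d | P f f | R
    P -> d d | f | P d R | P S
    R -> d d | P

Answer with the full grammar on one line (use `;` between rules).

Directly left-recursive nonterminal: P.
For P: α = {d R, S}, β = {d d, f}. Rewrite as P → β P' and P' → α P' | ε.

S -> d | P f f | R; P -> d d P' | f P'; R -> d d | P; P' -> d R P' | S P' | eps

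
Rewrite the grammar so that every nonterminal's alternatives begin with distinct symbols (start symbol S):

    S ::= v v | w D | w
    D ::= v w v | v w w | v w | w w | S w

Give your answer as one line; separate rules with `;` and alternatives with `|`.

S ::= v v | w S'; D ::= w w | S w | v w D'; S' ::= D | ε; D' ::= v | w | ε

S has alternatives sharing prefix 'w': factor to S → w S' with S' → D | ε.
D has alternatives sharing prefix 'v w': factor to D → v w D' with D' → v | w | ε.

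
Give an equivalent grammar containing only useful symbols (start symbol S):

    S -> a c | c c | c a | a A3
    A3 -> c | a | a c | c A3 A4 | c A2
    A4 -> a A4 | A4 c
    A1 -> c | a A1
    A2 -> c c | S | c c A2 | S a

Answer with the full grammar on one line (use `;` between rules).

Generating nonterminals: {A1, A2, A3, S}.
Reachable from S after that: {A2, A3, S}.
Removed useless symbols: {A1, A4} and every production mentioning them.

S -> a c | c c | c a | a A3; A3 -> c | a | a c | c A2; A2 -> c c | S | c c A2 | S a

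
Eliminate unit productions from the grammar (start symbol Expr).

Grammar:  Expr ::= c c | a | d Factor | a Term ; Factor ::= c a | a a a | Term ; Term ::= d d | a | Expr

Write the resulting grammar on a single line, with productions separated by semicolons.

Expr ::= c c | a | d Factor | a Term; Factor ::= d d | a | c a | a a a | c c | d Factor | a Term; Term ::= d d | a | c c | d Factor | a Term

Unit pairs: Factor ⇒* {Expr, Term}; Term ⇒* {Expr}.
Replace each nonterminal's rules with the union of the non-unit rules of every nonterminal it unit-derives.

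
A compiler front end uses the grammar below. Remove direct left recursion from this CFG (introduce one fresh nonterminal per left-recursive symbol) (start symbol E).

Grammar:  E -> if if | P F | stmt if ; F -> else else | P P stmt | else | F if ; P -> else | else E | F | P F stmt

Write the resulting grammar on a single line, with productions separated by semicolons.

E -> if if | P F | stmt if; F -> else else F' | P P stmt F' | else F'; P -> else P' | else E P' | F P'; F' -> if F' | ε; P' -> F stmt P' | ε

Directly left-recursive nonterminals: F, P.
For F: α = {if}, β = {else else, P P stmt, else}. Rewrite as F → β F' and F' → α F' | ε.
For P: α = {F stmt}, β = {else, else E, F}. Rewrite as P → β P' and P' → α P' | ε.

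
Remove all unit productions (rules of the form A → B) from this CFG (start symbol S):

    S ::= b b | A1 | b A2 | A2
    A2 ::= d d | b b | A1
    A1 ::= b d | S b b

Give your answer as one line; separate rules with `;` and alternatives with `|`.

Unit pairs: A2 ⇒* {A1}; S ⇒* {A1, A2}.
Replace each nonterminal's rules with the union of the non-unit rules of every nonterminal it unit-derives.

S ::= d d | b b | b d | S b b | b A2; A2 ::= d d | b b | b d | S b b; A1 ::= b d | S b b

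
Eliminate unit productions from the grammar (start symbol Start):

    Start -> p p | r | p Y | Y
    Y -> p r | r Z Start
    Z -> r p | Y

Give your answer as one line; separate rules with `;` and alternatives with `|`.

Unit pairs: Start ⇒* {Y}; Z ⇒* {Y}.
For every A with A ⇒* B via unit rules, add B's non-unit alternatives to A; then delete every rule of the form X → Y.

Start -> p p | r | p Y | p r | r Z Start; Y -> p r | r Z Start; Z -> r p | p r | r Z Start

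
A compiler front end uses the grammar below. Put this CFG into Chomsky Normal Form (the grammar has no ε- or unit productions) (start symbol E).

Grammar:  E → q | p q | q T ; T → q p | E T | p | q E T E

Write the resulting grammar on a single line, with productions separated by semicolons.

E → q | X1 X2 | X2 T; T → X2 X1 | E T | p | X2 Y1; X1 → p; X2 → q; Y1 → E Y2; Y2 → T E

Introduce a nonterminal for each terminal appearing in a rule of length ≥ 2: X1 → p, X2 → q.
Binarize each right-hand side of length ≥ 3 by chaining fresh nonterminals (Y1, Y2, …): affected rules were T → X2 E T E.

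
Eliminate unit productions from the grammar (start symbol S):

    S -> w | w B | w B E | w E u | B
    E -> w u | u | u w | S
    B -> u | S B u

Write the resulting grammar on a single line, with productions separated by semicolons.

Unit pairs: E ⇒* {B, S}; S ⇒* {B}.
For each unit pair (A, B), copy every non-unit production of B to A, then drop all unit productions.

S -> u | S B u | w | w B | w B E | w E u; E -> u | S B u | w u | u w | w | w B | w B E | w E u; B -> u | S B u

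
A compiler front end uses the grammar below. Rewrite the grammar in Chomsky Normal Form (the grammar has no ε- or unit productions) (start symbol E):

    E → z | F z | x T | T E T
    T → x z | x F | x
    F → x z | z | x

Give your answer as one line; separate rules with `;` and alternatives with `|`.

E → z | F X1 | X2 T | T Y1; T → X2 X1 | X2 F | x; F → X2 X1 | z | x; X1 → z; X2 → x; Y1 → E T

Introduce a nonterminal for each terminal appearing in a rule of length ≥ 2: X1 → z, X2 → x.
Binarize each right-hand side of length ≥ 3 by chaining fresh nonterminals (Y1, Y2, …): affected rules were E → T E T.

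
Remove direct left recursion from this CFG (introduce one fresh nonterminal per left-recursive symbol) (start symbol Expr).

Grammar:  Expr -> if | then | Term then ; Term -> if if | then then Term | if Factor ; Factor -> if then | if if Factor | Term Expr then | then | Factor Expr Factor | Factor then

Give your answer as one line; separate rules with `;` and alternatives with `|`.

Expr -> if | then | Term then; Term -> if if | then then Term | if Factor; Factor -> if then Factor1 | if if Factor Factor1 | Term Expr then Factor1 | then Factor1; Factor1 -> Expr Factor Factor1 | then Factor1 | ε

Factor is directly left-recursive.
For Factor: α = {Expr Factor, then}, β = {if then, if if Factor, Term Expr then, then}. Rewrite as Factor → β Factor1 and Factor1 → α Factor1 | ε.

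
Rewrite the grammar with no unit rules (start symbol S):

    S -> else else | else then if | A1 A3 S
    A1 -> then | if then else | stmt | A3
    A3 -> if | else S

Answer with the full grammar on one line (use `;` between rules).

Unit pairs: A1 ⇒* {A3}.
For each unit pair (A, B), copy every non-unit production of B to A, then drop all unit productions.

S -> else else | else then if | A1 A3 S; A1 -> then | if then else | stmt | if | else S; A3 -> if | else S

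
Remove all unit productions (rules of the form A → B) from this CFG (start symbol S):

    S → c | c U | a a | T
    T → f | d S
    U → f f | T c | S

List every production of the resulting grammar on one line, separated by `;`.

Unit pairs: S ⇒* {T}; U ⇒* {S, T}.
For every A with A ⇒* B via unit rules, add B's non-unit alternatives to A; then delete every rule of the form X → Y.

S → c | c U | a a | f | d S; T → f | d S; U → f f | T c | c | c U | a a | f | d S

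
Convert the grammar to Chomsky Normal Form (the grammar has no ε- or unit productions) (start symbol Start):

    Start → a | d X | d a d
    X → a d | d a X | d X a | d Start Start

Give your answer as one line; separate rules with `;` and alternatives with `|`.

Start → a | X1 X | X1 Y1; X → X2 X1 | X1 Y2 | X1 Y3 | X1 Y4; X1 → d; X2 → a; Y1 → X2 X1; Y2 → X2 X; Y3 → X X2; Y4 → Start Start

Introduce a nonterminal for each terminal appearing in a rule of length ≥ 2: X1 → d, X2 → a.
Binarize each right-hand side of length ≥ 3 by chaining fresh nonterminals (Y1, Y2, …): affected rules were Start → X1 X2 X1; X → X1 X2 X; X → X1 X X2; X → X1 Start Start.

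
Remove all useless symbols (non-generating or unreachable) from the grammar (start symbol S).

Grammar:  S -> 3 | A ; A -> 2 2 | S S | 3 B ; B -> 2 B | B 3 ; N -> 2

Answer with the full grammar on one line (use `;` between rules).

Generating nonterminals: {A, N, S}.
Reachable from S after that: {A, S}.
Removed useless symbols: {B, N} and every production mentioning them.

S -> 3 | A; A -> 2 2 | S S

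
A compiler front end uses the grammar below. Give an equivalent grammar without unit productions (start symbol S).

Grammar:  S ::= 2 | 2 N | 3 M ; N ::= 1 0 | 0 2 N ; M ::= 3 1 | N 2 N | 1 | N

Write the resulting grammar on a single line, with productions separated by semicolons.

Unit pairs: M ⇒* {N}.
For every A with A ⇒* B via unit rules, add B's non-unit alternatives to A; then delete every rule of the form X → Y.

S ::= 2 | 2 N | 3 M; N ::= 1 0 | 0 2 N; M ::= 1 0 | 0 2 N | 3 1 | N 2 N | 1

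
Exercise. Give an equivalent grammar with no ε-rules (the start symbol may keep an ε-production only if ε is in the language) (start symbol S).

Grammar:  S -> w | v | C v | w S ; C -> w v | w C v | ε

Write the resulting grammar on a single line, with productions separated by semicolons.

S -> w | v | C v | w S; C -> w v | w C v

Nullable set = {C}.
ε ∉ L(G), so no ε-production is kept.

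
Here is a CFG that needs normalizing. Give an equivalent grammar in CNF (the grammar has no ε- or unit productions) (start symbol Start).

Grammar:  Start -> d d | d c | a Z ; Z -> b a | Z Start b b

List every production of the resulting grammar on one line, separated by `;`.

Introduce a nonterminal for each terminal appearing in a rule of length ≥ 2: X1 → d, X2 → c, X3 → a, X4 → b.
Binarize each right-hand side of length ≥ 3 by chaining fresh nonterminals (Y1, Y2, …): affected rules were Z → Z Start X4 X4.

Start -> X1 X1 | X1 X2 | X3 Z; Z -> X4 X3 | Z Y1; X1 -> d; X2 -> c; X3 -> a; X4 -> b; Y1 -> Start Y2; Y2 -> X4 X4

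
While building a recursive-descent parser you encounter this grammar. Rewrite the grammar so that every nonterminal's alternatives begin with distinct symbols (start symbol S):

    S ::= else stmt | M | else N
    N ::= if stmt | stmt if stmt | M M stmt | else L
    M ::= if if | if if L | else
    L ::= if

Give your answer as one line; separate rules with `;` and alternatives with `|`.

S has alternatives sharing prefix 'else': factor to S → else S' with S' → stmt | N.
M has alternatives sharing prefix 'if if': factor to M → if if M' with M' → ε | L.

S ::= M | else S'; N ::= if stmt | stmt if stmt | M M stmt | else L; M ::= else | if if M'; L ::= if; S' ::= stmt | N; M' ::= ε | L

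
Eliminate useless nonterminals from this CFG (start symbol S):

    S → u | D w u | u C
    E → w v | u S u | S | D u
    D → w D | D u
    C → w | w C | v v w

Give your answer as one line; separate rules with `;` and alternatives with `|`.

Generating nonterminals: {C, E, S}.
Reachable from S after that: {C, S}.
Removed useless symbols: {D, E} and every production mentioning them.

S → u | u C; C → w | w C | v v w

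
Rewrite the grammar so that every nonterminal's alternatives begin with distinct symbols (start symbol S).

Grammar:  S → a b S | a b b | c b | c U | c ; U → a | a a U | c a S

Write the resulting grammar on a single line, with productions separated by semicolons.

S has alternatives sharing prefix 'c': factor to S → c S' with S' → b | U | ε.
S has alternatives sharing prefix 'a b': factor to S → a b S'' with S'' → S | b.
U has alternatives sharing prefix 'a': factor to U → a U' with U' → ε | a U.

S → c S' | a b S''; U → c a S | a U'; S' → b | U | eps; S'' → S | b; U' → eps | a U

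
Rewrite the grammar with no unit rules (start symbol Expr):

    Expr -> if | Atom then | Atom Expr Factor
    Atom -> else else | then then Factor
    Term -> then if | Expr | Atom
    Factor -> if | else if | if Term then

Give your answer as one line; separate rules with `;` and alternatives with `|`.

Expr -> if | Atom then | Atom Expr Factor; Atom -> else else | then then Factor; Term -> then if | else else | then then Factor | if | Atom then | Atom Expr Factor; Factor -> if | else if | if Term then

Unit pairs: Term ⇒* {Atom, Expr}.
Replace each nonterminal's rules with the union of the non-unit rules of every nonterminal it unit-derives.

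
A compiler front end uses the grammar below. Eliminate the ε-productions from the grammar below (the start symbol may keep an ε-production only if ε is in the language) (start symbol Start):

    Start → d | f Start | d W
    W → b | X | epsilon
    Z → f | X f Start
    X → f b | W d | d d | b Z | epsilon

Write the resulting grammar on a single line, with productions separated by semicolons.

Nullable set = {W, X}.
ε ∉ L(G), so no ε-production is kept.
Add the nullable-subset variants: Z → X f Start gives X f Start | f Start. X → W d gives W d | d.

Start → d | f Start | d W; W → b | X; Z → f | X f Start | f Start; X → f b | W d | d | d d | b Z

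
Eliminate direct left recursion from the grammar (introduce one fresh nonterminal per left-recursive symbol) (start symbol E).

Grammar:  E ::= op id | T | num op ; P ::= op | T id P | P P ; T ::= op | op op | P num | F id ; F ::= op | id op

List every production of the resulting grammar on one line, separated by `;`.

Directly left-recursive nonterminal: P.
For P: α = {P}, β = {op, T id P}. Rewrite as P → β P' and P' → α P' | ε.

E ::= op id | T | num op; P ::= op P' | T id P P'; T ::= op | op op | P num | F id; F ::= op | id op; P' ::= P P' | ε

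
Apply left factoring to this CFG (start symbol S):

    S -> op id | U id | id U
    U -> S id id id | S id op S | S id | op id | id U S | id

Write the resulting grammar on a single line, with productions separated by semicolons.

S -> op id | U id | id U; U -> op id | S id U' | id U''; U' -> id id | op S | ε; U'' -> U S | ε

U has alternatives sharing prefix 'S id': factor to U → S id U' with U' → id id | op S | ε.
U has alternatives sharing prefix 'id': factor to U → id U'' with U'' → U S | ε.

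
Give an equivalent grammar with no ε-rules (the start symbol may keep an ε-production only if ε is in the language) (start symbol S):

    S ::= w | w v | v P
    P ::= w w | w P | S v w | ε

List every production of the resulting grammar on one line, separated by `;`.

Nullable set = {P}.
ε ∉ L(G), so no ε-production is kept.
Expand every rule over subsets of its nullable positions: S → v P gives v P | v. P → w P gives w P | w.

S ::= w | w v | v P | v; P ::= w w | w P | w | S v w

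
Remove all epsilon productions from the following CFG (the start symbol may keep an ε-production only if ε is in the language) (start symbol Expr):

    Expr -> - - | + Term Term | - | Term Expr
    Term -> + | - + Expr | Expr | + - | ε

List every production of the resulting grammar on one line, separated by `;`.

The nullable symbols are {Term}.
ε ∉ L(G), so no ε-production is kept.
For each production, add variants omitting each subset of nullable occurrences: Expr → + Term Term gives + Term Term | + Term | +.

Expr -> - - | + Term Term | + Term | + | - | Term Expr; Term -> + | - + Expr | Expr | + -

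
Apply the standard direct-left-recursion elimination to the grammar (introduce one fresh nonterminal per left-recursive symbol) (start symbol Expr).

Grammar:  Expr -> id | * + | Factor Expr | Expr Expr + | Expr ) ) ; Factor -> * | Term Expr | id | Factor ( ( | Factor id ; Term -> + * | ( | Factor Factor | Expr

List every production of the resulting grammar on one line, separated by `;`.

Expr -> id Expr1 | * + Expr1 | Factor Expr Expr1; Factor -> * Factor1 | Term Expr Factor1 | id Factor1; Term -> + * | ( | Factor Factor | Expr; Expr1 -> Expr + Expr1 | ) ) Expr1 | ε; Factor1 -> ( ( Factor1 | id Factor1 | ε

Expr, Factor are directly left-recursive.
For Expr: α = {Expr +, ) )}, β = {id, * +, Factor Expr}. Rewrite as Expr → β Expr1 and Expr1 → α Expr1 | ε.
For Factor: α = {( (, id}, β = {*, Term Expr, id}. Rewrite as Factor → β Factor1 and Factor1 → α Factor1 | ε.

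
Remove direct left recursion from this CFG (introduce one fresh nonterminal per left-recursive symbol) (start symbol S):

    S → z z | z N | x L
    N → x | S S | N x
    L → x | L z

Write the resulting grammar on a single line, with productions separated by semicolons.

S → z z | z N | x L; N → x N' | S S N'; L → x L'; N' → x N' | ε; L' → z L' | ε

N, L are directly left-recursive.
For N: α = {x}, β = {x, S S}. Rewrite as N → β N' and N' → α N' | ε.
For L: α = {z}, β = {x}. Rewrite as L → β L' and L' → α L' | ε.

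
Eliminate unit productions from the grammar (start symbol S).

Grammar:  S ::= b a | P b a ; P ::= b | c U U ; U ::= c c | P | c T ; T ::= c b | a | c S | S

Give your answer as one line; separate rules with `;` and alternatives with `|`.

S ::= b a | P b a; P ::= b | c U U; U ::= c c | c T | b | c U U; T ::= b a | P b a | c b | a | c S

Unit pairs: T ⇒* {S}; U ⇒* {P}.
For every A with A ⇒* B via unit rules, add B's non-unit alternatives to A; then delete every rule of the form X → Y.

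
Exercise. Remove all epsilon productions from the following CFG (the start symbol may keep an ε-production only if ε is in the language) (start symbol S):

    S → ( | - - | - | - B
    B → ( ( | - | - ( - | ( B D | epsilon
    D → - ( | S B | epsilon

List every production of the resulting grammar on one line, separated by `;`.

S → ( | - - | - | - B; B → ( ( | - | - ( - | ( B D | ( B | ( D | (; D → - ( | S B | S

Nullable set = {B, D}.
ε ∉ L(G), so no ε-production is kept.
For each production, add variants omitting each subset of nullable occurrences: B → ( B D gives ( B D | ( B | ( D | (. D → S B gives S B | S.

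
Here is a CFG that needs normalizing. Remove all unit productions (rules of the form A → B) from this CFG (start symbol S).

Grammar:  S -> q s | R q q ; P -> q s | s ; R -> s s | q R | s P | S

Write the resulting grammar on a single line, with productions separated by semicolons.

S -> q s | R q q; P -> q s | s; R -> q s | R q q | s s | q R | s P

Unit pairs: R ⇒* {S}.
Replace each nonterminal's rules with the union of the non-unit rules of every nonterminal it unit-derives.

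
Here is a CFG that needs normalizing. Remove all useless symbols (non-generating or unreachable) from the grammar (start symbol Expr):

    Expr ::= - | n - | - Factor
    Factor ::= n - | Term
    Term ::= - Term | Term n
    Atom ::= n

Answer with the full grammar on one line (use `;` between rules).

Generating nonterminals: {Atom, Expr, Factor}.
Reachable from Expr after that: {Expr, Factor}.
Removed useless symbols: {Atom, Term} and every production mentioning them.

Expr ::= - | n - | - Factor; Factor ::= n -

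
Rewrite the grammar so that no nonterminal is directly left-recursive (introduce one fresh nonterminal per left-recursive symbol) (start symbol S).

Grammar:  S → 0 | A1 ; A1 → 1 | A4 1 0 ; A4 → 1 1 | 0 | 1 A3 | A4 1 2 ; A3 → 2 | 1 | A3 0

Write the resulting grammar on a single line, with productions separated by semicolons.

S → 0 | A1; A1 → 1 | A4 1 0; A4 → 1 1 A4' | 0 A4' | 1 A3 A4'; A3 → 2 A3' | 1 A3'; A4' → 1 2 A4' | ε; A3' → 0 A3' | ε

Left recursion appears on A4, A3.
For A4: α = {1 2}, β = {1 1, 0, 1 A3}. Rewrite as A4 → β A4' and A4' → α A4' | ε.
For A3: α = {0}, β = {2, 1}. Rewrite as A3 → β A3' and A3' → α A3' | ε.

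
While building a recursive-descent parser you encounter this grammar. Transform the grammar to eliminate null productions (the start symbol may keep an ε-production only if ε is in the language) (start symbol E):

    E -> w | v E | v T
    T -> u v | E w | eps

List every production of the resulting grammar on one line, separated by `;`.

The nullable symbols are {T}.
ε ∉ L(G), so no ε-production is kept.
Expand every rule over subsets of its nullable positions: E → v T gives v T | v.

E -> w | v E | v T | v; T -> u v | E w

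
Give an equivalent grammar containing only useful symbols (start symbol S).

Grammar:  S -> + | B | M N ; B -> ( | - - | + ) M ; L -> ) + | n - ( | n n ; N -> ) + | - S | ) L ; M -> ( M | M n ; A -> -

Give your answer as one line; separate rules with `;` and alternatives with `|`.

Generating nonterminals: {A, B, L, N, S}.
Reachable from S after that: {B, S}.
Removed useless symbols: {A, L, M, N} and every production mentioning them.

S -> + | B; B -> ( | - -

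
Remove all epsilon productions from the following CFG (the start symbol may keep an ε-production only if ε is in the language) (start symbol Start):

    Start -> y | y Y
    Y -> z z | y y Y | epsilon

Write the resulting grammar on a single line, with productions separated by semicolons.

Start -> y | y Y; Y -> z z | y y Y | y y

Nullable nonterminals: {Y}.
ε ∉ L(G), so no ε-production is kept.
Add the nullable-subset variants: Y → y y Y gives y y Y | y y.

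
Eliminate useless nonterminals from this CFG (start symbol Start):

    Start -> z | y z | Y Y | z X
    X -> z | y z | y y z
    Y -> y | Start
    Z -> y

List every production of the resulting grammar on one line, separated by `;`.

Generating nonterminals: {Start, X, Y, Z}.
Reachable from Start after that: {Start, X, Y}.
Removed useless symbols: {Z} and every production mentioning them.

Start -> z | y z | Y Y | z X; X -> z | y z | y y z; Y -> y | Start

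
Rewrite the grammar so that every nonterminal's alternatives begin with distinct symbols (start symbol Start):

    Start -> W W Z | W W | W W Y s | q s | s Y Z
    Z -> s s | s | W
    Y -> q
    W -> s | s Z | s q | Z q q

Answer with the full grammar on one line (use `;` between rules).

Start has alternatives sharing prefix 'W W': factor to Start → W W Start1 with Start1 → Z | ε | Y s.
Z has alternatives sharing prefix 's': factor to Z → s Z1 with Z1 → s | ε.
W has alternatives sharing prefix 's': factor to W → s W1 with W1 → ε | Z | q.

Start -> q s | s Y Z | W W Start1; Z -> W | s Z1; Y -> q; W -> Z q q | s W1; Start1 -> Z | ε | Y s; Z1 -> s | ε; W1 -> ε | Z | q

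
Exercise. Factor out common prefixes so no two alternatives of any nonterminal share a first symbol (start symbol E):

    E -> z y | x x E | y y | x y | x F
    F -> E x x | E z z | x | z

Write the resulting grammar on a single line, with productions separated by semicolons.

E has alternatives sharing prefix 'x': factor to E → x E' with E' → x E | y | F.
F has alternatives sharing prefix 'E': factor to F → E F' with F' → x x | z z.

E -> z y | y y | x E'; F -> x | z | E F'; E' -> x E | y | F; F' -> x x | z z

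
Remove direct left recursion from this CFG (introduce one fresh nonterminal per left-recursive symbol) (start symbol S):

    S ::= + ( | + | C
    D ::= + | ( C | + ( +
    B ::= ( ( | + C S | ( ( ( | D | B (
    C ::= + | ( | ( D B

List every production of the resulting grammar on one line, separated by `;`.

Directly left-recursive nonterminal: B.
For B: α = {(}, β = {( (, + C S, ( ( (, D}. Rewrite as B → β B' and B' → α B' | ε.

S ::= + ( | + | C; D ::= + | ( C | + ( +; B ::= ( ( B' | + C S B' | ( ( ( B' | D B'; C ::= + | ( | ( D B; B' ::= ( B' | ε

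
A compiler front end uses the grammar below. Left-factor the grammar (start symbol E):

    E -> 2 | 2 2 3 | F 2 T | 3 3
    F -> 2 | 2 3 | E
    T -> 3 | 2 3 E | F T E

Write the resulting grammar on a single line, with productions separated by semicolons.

E has alternatives sharing prefix '2': factor to E → 2 E' with E' → ε | 2 3.
F has alternatives sharing prefix '2': factor to F → 2 F' with F' → ε | 3.

E -> F 2 T | 3 3 | 2 E'; F -> E | 2 F'; T -> 3 | 2 3 E | F T E; E' -> ε | 2 3; F' -> ε | 3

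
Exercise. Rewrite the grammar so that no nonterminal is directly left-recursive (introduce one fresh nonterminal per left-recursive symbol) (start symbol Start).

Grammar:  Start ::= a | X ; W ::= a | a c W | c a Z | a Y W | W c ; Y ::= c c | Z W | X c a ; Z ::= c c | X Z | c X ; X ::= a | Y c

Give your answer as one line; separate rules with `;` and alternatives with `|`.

Start ::= a | X; W ::= a W1 | a c W W1 | c a Z W1 | a Y W W1; Y ::= c c | Z W | X c a; Z ::= c c | X Z | c X; X ::= a | Y c; W1 ::= c W1 | ε

Directly left-recursive nonterminal: W.
For W: α = {c}, β = {a, a c W, c a Z, a Y W}. Rewrite as W → β W1 and W1 → α W1 | ε.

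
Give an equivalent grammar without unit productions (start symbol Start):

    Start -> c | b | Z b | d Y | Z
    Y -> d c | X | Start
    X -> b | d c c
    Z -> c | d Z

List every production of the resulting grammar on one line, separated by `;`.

Start -> c | d Z | b | Z b | d Y; Y -> c | d Z | b | Z b | d Y | d c c | d c; X -> b | d c c; Z -> c | d Z

Unit pairs: Start ⇒* {Z}; Y ⇒* {Start, X, Z}.
Replace each nonterminal's rules with the union of the non-unit rules of every nonterminal it unit-derives.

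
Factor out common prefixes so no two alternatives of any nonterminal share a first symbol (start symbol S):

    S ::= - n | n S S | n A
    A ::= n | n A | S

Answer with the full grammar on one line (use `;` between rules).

S ::= - n | n S'; A ::= S | n A'; S' ::= S S | A; A' ::= ε | A

S has alternatives sharing prefix 'n': factor to S → n S' with S' → S S | A.
A has alternatives sharing prefix 'n': factor to A → n A' with A' → ε | A.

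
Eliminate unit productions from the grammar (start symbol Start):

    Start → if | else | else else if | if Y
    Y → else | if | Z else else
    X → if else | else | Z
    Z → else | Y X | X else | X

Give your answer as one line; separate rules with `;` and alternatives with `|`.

Start → if | else | else else if | if Y; Y → else | if | Z else else; X → else | Y X | X else | if else; Z → else | Y X | X else | if else

Unit pairs: X ⇒* {Z}; Z ⇒* {X}.
Replace each nonterminal's rules with the union of the non-unit rules of every nonterminal it unit-derives.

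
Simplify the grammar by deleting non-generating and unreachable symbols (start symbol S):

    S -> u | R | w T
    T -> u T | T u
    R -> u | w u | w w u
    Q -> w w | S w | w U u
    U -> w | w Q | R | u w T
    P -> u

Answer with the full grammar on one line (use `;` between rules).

S -> u | R; R -> u | w u | w w u

Generating nonterminals: {P, Q, R, S, U}.
Reachable from S after that: {R, S}.
Removed useless symbols: {P, Q, T, U} and every production mentioning them.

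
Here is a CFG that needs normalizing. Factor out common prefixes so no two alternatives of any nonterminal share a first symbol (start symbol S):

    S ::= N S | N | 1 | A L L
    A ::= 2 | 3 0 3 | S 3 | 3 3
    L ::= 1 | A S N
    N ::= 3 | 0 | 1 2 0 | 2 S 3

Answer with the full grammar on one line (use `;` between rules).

S has alternatives sharing prefix 'N': factor to S → N S' with S' → S | ε.
A has alternatives sharing prefix '3': factor to A → 3 A' with A' → 0 3 | 3.

S ::= 1 | A L L | N S'; A ::= 2 | S 3 | 3 A'; L ::= 1 | A S N; N ::= 3 | 0 | 1 2 0 | 2 S 3; S' ::= S | ε; A' ::= 0 3 | 3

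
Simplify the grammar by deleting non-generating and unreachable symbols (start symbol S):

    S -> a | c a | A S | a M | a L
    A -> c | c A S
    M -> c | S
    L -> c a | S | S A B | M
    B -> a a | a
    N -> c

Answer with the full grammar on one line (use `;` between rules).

S -> a | c a | A S | a M | a L; A -> c | c A S; M -> c | S; L -> c a | S | S A B | M; B -> a a | a

Generating nonterminals: {A, B, L, M, N, S}.
Reachable from S after that: {A, B, L, M, S}.
Removed useless symbols: {N} and every production mentioning them.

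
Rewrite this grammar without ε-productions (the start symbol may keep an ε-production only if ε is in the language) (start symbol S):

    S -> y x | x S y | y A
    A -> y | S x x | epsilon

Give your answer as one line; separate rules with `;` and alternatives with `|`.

S -> y x | x S y | y A | y; A -> y | S x x

Nullable nonterminals: {A}.
ε ∉ L(G), so no ε-production is kept.
Add the nullable-subset variants: S → y A gives y A | y.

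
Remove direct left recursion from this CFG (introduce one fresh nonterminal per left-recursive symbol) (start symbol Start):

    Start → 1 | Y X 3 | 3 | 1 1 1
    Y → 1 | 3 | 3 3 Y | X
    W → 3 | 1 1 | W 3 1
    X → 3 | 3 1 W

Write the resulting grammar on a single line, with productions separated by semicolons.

Left recursion appears on W.
For W: α = {3 1}, β = {3, 1 1}. Rewrite as W → β W1 and W1 → α W1 | ε.

Start → 1 | Y X 3 | 3 | 1 1 1; Y → 1 | 3 | 3 3 Y | X; W → 3 W1 | 1 1 W1; X → 3 | 3 1 W; W1 → 3 1 W1 | ε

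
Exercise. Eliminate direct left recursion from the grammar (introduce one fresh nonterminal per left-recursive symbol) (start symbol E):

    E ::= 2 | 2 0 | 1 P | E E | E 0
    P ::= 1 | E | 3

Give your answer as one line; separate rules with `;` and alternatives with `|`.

E is directly left-recursive.
For E: α = {E, 0}, β = {2, 2 0, 1 P}. Rewrite as E → β E' and E' → α E' | ε.

E ::= 2 E' | 2 0 E' | 1 P E'; P ::= 1 | E | 3; E' ::= E E' | 0 E' | ε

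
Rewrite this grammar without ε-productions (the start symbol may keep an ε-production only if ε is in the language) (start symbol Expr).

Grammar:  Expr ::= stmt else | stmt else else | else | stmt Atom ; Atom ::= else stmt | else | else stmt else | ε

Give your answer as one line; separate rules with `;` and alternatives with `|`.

Nullable set = {Atom}.
ε ∉ L(G), so no ε-production is kept.
Add the nullable-subset variants: Expr → stmt Atom gives stmt Atom | stmt.

Expr ::= stmt else | stmt else else | else | stmt Atom | stmt; Atom ::= else stmt | else | else stmt else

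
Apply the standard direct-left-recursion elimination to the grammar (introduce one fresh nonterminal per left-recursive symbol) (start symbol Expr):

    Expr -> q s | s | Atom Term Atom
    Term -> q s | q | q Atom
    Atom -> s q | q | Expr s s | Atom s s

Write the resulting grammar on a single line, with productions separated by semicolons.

Expr -> q s | s | Atom Term Atom; Term -> q s | q | q Atom; Atom -> s q Atom1 | q Atom1 | Expr s s Atom1; Atom1 -> s s Atom1 | epsilon

Directly left-recursive nonterminal: Atom.
For Atom: α = {s s}, β = {s q, q, Expr s s}. Rewrite as Atom → β Atom1 and Atom1 → α Atom1 | ε.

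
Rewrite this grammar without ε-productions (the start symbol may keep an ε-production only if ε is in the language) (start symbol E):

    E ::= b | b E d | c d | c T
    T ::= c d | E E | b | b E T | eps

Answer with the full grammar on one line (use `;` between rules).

Nullable set = {T}.
ε ∉ L(G), so no ε-production is kept.
Expand every rule over subsets of its nullable positions: E → c T gives c T | c. T → b E T gives b E T | b E.

E ::= b | b E d | c d | c T | c; T ::= c d | E E | b | b E T | b E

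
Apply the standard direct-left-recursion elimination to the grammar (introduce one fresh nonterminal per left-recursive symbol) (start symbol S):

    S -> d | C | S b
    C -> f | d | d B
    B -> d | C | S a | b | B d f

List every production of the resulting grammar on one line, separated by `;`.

S -> d S' | C S'; C -> f | d | d B; B -> d B' | C B' | S a B' | b B'; S' -> b S' | ε; B' -> d f B' | ε

S, B are directly left-recursive.
For S: α = {b}, β = {d, C}. Rewrite as S → β S' and S' → α S' | ε.
For B: α = {d f}, β = {d, C, S a, b}. Rewrite as B → β B' and B' → α B' | ε.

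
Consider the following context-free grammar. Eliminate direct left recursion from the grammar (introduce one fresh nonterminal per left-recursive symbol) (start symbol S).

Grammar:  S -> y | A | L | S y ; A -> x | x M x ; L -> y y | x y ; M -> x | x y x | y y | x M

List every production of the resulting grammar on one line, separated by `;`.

S -> y S' | A S' | L S'; A -> x | x M x; L -> y y | x y; M -> x | x y x | y y | x M; S' -> y S' | ε

Left recursion appears on S.
For S: α = {y}, β = {y, A, L}. Rewrite as S → β S' and S' → α S' | ε.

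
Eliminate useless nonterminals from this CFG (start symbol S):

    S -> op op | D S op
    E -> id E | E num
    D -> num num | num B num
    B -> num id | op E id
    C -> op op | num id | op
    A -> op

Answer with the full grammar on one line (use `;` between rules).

Generating nonterminals: {A, B, C, D, S}.
Reachable from S after that: {B, D, S}.
Removed useless symbols: {A, C, E} and every production mentioning them.

S -> op op | D S op; D -> num num | num B num; B -> num id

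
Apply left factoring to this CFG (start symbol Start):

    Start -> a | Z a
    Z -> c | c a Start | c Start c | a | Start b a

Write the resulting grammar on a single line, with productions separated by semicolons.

Start -> a | Z a; Z -> a | Start b a | c Z1; Z1 -> epsilon | a Start | Start c

Z has alternatives sharing prefix 'c': factor to Z → c Z1 with Z1 → ε | a Start | Start c.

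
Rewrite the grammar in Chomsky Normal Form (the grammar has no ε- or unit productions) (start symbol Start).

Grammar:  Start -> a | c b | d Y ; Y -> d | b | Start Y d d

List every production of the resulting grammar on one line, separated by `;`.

Introduce a nonterminal for each terminal appearing in a rule of length ≥ 2: X1 → c, X2 → b, X3 → d.
Binarize each right-hand side of length ≥ 3 by chaining fresh nonterminals (Y1, Y2, …): affected rules were Y → Start Y X3 X3.

Start -> a | X1 X2 | X3 Y; Y -> d | b | Start Y1; X1 -> c; X2 -> b; X3 -> d; Y1 -> Y Y2; Y2 -> X3 X3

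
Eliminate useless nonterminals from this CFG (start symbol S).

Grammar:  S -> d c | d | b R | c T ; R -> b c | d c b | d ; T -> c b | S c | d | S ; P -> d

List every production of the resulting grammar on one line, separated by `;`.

S -> d c | d | b R | c T; R -> b c | d c b | d; T -> c b | S c | d | S

Generating nonterminals: {P, R, S, T}.
Reachable from S after that: {R, S, T}.
Removed useless symbols: {P} and every production mentioning them.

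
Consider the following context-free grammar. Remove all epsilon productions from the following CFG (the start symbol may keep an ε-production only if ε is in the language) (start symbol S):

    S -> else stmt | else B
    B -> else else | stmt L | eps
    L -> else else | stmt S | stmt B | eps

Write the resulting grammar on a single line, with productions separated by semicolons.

S -> else stmt | else B | else; B -> else else | stmt L | stmt; L -> else else | stmt S | stmt B | stmt

The nullable symbols are {B, L}.
ε ∉ L(G), so no ε-production is kept.
For each production, add variants omitting each subset of nullable occurrences: S → else B gives else B | else. B → stmt L gives stmt L | stmt. L → stmt B gives stmt B | stmt.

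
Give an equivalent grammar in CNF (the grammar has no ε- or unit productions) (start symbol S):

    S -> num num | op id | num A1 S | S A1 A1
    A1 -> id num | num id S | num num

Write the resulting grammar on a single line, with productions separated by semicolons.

S -> X1 X1 | X2 X3 | X1 Y1 | S Y2; A1 -> X3 X1 | X1 Y3 | X1 X1; X1 -> num; X2 -> op; X3 -> id; Y1 -> A1 S; Y2 -> A1 A1; Y3 -> X3 S

Introduce a nonterminal for each terminal appearing in a rule of length ≥ 2: X1 → num, X2 → op, X3 → id.
Binarize each right-hand side of length ≥ 3 by chaining fresh nonterminals (Y1, Y2, …): affected rules were S → X1 A1 S; S → S A1 A1; A1 → X1 X3 S.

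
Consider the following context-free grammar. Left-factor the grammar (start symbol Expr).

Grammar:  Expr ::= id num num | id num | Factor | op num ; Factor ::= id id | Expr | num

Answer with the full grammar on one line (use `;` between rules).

Expr has alternatives sharing prefix 'id num': factor to Expr → id num Expr1 with Expr1 → num | ε.

Expr ::= Factor | op num | id num Expr1; Factor ::= id id | Expr | num; Expr1 ::= num | eps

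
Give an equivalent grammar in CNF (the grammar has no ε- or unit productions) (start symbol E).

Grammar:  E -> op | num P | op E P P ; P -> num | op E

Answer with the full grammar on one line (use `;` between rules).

Introduce a nonterminal for each terminal appearing in a rule of length ≥ 2: X1 → num, X2 → op.
Binarize each right-hand side of length ≥ 3 by chaining fresh nonterminals (Y1, Y2, …): affected rules were E → X2 E P P.

E -> op | X1 P | X2 Y1; P -> num | X2 E; X1 -> num; X2 -> op; Y1 -> E Y2; Y2 -> P P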